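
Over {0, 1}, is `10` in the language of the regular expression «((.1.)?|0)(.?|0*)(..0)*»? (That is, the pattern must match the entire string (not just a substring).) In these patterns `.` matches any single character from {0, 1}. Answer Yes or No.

No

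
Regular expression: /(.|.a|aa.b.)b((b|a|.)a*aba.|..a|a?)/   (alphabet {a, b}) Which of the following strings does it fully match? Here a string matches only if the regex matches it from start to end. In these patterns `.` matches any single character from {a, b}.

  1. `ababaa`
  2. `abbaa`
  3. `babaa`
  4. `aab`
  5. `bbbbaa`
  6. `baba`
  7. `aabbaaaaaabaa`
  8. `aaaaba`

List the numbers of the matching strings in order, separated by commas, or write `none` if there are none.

1 → no match
2 → match
3 → no match
4 → match
5 → no match
6 → match
7 → match
8 → no match

2, 4, 6, 7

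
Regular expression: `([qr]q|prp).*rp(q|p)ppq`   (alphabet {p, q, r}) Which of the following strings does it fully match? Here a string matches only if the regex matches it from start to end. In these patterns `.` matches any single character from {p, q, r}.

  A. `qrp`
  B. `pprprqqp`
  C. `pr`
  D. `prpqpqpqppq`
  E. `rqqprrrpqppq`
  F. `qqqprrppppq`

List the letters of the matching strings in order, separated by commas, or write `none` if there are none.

A → no match — must end with `ppq`
B → no match — must end with `ppq`
C → no match — must end with `ppq`
D → no match
E → match
F → match

E, F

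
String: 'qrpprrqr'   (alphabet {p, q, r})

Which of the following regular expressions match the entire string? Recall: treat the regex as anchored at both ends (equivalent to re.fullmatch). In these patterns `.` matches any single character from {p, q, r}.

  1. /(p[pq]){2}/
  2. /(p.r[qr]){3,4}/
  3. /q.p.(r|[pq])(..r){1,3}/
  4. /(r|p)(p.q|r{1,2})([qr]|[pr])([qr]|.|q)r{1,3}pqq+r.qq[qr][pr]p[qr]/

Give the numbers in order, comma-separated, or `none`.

3

1 → no match — must start with 'p'
2 → no match — must start with 'p'
3 → match
4 → no match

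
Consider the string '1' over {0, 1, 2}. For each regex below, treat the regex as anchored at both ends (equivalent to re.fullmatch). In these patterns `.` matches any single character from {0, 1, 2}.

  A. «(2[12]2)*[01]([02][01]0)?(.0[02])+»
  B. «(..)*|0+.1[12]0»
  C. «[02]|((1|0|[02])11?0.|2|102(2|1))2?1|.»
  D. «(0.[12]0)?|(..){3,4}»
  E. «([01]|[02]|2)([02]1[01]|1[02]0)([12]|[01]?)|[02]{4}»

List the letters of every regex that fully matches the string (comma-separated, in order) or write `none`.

C

A → no match
B → no match
C → match
D → no match
E → no match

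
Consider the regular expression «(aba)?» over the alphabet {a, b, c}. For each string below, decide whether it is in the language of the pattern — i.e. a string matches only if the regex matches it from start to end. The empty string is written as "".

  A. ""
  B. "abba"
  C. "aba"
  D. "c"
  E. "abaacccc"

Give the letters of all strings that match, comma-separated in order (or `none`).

A → match
B → no match
C → match
D → no match
E → no match

A, C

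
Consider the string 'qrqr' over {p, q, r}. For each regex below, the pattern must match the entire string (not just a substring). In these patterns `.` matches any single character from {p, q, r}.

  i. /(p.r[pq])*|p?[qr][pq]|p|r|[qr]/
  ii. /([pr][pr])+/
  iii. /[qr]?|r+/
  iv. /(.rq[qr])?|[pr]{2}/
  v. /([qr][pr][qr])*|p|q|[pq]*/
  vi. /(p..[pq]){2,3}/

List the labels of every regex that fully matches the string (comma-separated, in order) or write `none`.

i → no match
ii → no match
iii → no match
iv → match
v → no match
vi → no match — must start with 'p'

iv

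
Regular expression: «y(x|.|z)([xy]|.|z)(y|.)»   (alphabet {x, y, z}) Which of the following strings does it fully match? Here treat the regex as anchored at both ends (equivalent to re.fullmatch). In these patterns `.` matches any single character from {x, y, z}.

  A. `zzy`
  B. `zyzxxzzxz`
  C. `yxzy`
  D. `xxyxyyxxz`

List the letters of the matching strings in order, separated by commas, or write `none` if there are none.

C

A → no match — must start with `y`
B → no match — must start with `y`
C → match
D → no match — must start with `y`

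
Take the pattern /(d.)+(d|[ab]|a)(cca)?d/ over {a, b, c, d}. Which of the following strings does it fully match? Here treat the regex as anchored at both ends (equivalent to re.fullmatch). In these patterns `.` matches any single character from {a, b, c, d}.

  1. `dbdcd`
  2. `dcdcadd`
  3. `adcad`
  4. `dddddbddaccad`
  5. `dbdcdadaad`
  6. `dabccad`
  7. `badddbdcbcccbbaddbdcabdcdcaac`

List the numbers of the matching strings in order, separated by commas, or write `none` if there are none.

4, 5, 6

1. `dbdcd` → no match
2. `dcdcadd` → no match
3. `adcad` → no match — must start with `d`
4 → match
5. `dbdcdadaad` → match
6. `dabccad` → match
7 → no match — must start with `d`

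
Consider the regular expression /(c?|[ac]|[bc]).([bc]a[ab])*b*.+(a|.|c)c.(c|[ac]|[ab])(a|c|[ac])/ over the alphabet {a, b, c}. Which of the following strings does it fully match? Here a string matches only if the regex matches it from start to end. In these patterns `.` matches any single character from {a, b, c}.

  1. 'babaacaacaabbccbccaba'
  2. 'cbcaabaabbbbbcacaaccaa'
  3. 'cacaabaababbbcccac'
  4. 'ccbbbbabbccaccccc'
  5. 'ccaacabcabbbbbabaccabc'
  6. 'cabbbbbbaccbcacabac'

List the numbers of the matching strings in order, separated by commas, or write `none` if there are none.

1, 2, 3, 4, 5

1 → match
2 → match
3 → match
4 → match
5 → match
6 → no match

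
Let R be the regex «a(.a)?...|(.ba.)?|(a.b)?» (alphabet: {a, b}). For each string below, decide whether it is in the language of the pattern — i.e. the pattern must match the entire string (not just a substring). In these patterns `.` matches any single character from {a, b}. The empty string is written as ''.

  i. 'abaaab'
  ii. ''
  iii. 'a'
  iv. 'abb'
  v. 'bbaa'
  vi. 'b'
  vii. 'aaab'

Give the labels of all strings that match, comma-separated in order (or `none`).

i → match
ii → match
iii → no match
iv → match
v → match
vi → no match
vii → match

i, ii, iv, v, vii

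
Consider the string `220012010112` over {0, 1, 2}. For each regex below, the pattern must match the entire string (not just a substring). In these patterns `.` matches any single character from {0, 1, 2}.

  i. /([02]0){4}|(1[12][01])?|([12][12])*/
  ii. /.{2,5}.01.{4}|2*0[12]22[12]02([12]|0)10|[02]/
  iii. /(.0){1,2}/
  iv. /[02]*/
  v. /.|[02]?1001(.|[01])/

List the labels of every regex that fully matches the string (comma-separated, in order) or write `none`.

i → no match
ii → match
iii → no match — must end with `0`
iv → no match
v → no match

ii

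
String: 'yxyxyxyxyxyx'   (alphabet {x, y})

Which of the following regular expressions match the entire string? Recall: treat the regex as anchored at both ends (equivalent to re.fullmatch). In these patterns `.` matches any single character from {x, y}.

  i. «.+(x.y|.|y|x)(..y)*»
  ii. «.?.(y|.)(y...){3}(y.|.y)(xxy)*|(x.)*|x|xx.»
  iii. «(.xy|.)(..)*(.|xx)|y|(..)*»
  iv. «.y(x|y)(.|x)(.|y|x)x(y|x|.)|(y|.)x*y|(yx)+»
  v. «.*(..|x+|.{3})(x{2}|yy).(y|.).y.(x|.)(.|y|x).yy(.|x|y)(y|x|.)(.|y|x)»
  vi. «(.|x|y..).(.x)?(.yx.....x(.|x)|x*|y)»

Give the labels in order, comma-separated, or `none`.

i, iii, iv

i → match
ii → no match
iii → match
iv → match
v → no match
vi → no match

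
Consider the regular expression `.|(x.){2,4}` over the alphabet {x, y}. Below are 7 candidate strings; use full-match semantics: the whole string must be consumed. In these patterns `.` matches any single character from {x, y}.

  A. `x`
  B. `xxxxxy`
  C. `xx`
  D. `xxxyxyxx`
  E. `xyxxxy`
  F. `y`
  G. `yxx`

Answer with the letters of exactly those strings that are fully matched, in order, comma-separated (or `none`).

A → match
B → match
C → no match
D → match
E → match
F → match
G → no match

A, B, D, E, F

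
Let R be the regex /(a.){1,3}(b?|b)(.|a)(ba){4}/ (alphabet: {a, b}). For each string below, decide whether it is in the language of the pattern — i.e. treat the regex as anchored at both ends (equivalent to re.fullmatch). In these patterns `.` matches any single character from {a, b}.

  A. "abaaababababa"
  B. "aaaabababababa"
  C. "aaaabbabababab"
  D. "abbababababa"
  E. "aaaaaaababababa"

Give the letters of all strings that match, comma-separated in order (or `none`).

A → match
B → match
C → no match — must end with "ba"
D. "abbababababa" → match
E → match

A, B, D, E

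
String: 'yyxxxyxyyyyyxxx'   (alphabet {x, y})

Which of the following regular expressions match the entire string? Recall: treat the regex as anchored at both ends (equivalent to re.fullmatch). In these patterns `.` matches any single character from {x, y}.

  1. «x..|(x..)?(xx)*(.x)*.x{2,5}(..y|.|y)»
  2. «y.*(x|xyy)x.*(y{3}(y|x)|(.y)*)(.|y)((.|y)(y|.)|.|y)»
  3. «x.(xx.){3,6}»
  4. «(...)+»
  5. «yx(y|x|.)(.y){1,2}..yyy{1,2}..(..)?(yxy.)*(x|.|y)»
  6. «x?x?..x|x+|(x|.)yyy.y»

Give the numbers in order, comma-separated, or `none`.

1 → no match
2 → match
3 → no match — must start with 'x'
4 → match
5 → no match — must start with 'yx'
6 → no match

2, 4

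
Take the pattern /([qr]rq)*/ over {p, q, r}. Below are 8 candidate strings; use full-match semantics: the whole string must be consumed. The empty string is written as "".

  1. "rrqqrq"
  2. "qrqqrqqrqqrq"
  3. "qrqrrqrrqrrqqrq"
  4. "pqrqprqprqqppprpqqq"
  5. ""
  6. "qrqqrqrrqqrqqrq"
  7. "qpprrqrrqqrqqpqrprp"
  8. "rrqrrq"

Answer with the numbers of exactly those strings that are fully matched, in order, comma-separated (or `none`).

1 → match
2 → match
3 → match
4 → no match
5 → match
6 → match
7 → no match
8 → match

1, 2, 3, 5, 6, 8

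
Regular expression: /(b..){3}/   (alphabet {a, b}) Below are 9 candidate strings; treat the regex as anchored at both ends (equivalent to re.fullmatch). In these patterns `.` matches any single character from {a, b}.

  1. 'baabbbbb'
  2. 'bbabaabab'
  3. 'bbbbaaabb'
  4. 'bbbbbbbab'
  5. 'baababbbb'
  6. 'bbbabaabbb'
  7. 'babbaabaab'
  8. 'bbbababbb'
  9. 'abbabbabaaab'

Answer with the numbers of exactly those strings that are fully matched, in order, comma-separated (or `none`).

2, 4, 5

1 → no match
2 → match
3 → no match
4 → match
5 → match
6 → no match
7 → no match
8 → no match
9 → no match — must start with 'b'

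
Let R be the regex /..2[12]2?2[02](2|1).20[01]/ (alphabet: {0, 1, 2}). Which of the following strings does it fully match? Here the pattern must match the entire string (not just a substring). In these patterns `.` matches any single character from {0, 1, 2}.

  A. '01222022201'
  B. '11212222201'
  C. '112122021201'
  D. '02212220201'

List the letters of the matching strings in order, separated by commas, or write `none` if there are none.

A → match
B → match
C → match
D → match

A, B, C, D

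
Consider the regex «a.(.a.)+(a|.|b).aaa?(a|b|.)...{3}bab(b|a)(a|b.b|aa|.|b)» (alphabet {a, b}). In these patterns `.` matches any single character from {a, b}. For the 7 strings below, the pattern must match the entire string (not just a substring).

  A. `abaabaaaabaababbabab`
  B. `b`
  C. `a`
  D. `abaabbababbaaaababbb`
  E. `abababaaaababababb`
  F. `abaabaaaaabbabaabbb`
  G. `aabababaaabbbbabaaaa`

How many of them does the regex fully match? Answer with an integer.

A → match
B. `b` → no match — must start with `a`
C. `a` → no match
D → no match
E → no match
F → no match
G → no match
Total matched: 1

1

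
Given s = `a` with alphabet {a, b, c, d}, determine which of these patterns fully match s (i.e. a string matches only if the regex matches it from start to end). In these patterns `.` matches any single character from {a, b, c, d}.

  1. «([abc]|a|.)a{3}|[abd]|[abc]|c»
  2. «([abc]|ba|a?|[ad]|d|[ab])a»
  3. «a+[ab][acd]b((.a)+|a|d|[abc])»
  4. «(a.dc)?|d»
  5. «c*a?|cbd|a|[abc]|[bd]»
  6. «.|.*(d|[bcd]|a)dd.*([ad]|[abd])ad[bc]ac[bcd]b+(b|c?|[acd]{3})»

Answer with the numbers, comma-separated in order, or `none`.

1, 2, 5, 6

1 → match
2 → match
3 → no match
4 → no match
5 → match
6 → match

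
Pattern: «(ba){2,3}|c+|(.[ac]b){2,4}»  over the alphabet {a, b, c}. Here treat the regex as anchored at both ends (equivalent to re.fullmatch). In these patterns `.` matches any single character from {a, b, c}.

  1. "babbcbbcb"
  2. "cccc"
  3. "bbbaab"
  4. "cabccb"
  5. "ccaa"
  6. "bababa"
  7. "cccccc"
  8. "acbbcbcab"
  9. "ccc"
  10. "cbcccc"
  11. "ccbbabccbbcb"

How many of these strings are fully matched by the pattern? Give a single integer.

8

1 → match
2 → match
3 → no match
4 → match
5 → no match
6 → match
7 → match
8 → match
9 → match
10 → no match
11 → match
Total matched: 8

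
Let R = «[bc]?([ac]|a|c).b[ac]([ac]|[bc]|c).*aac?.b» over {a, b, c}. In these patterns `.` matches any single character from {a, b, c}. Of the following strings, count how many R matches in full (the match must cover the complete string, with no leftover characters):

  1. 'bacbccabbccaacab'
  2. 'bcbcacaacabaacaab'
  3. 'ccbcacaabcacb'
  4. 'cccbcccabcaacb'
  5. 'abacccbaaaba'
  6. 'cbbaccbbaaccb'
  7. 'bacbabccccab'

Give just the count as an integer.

3

1 → match
2 → no match
3 → no match
4 → match
5 → no match — must end with 'b'
6 → match
7 → no match
Total matched: 3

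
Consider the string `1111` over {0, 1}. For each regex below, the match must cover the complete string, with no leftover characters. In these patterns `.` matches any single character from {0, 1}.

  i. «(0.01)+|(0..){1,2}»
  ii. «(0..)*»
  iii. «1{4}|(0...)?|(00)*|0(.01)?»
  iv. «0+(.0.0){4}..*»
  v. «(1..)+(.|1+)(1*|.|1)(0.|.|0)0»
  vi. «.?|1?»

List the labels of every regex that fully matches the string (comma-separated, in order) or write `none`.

iii

i → no match — must start with `0`
ii → no match
iii → match
iv → no match — must start with `0`
v → no match — must end with `0`
vi → no match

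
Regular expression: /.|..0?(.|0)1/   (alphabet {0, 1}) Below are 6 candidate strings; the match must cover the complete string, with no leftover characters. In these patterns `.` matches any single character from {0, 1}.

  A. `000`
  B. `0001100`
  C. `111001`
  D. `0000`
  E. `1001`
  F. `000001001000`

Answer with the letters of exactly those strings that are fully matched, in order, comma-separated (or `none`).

A → no match
B → no match
C → no match
D → no match
E → match
F → no match

E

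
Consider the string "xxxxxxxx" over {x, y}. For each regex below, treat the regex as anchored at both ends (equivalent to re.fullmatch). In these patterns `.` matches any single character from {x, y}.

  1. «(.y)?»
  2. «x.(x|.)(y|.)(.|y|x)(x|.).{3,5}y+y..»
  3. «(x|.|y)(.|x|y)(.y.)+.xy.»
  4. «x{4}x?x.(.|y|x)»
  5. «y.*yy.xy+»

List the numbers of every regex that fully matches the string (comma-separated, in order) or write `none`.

4

1 → no match
2 → no match
3 → no match
4 → match
5 → no match — must start with "y"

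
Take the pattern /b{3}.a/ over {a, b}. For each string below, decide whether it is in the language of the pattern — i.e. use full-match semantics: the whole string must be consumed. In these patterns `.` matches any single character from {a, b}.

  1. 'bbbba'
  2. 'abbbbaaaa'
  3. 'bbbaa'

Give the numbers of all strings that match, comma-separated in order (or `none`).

1, 3

1 → match
2 → no match — must start with 'b'
3 → match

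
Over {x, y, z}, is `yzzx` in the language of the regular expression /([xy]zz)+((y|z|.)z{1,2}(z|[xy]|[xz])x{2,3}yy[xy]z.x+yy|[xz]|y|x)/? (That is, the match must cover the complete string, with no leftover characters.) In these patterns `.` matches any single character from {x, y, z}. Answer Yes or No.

Yes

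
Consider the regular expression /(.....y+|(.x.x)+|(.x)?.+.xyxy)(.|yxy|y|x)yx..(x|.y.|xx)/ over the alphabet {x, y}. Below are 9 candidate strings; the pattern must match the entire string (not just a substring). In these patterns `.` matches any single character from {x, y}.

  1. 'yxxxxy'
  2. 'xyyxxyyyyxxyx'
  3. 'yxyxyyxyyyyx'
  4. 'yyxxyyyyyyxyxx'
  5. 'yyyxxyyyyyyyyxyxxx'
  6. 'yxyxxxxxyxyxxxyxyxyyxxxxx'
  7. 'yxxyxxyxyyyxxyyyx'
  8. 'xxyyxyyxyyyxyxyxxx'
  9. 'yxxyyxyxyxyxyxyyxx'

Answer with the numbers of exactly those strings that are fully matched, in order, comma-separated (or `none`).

1 → no match
2 → match
3 → match
4 → match
5 → match
6 → match
7 → match
8 → no match
9 → match

2, 3, 4, 5, 6, 7, 9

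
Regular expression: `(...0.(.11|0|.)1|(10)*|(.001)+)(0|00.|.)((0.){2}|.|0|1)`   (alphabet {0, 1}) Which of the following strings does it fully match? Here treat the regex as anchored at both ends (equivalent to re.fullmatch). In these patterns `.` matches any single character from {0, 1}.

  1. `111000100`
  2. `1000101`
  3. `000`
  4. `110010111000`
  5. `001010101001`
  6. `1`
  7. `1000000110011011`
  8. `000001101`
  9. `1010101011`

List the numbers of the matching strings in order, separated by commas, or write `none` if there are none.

1 → match
2 → match
3 → no match
4 → no match
5 → no match
6 → no match
7 → no match
8 → match
9 → match

1, 2, 8, 9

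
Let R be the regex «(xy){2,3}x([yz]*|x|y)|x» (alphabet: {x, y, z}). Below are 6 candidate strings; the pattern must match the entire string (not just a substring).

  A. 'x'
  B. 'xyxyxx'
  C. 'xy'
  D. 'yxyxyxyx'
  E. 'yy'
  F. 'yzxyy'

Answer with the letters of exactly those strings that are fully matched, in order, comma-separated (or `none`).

A, B

A → match
B → match
C → no match
D → no match
E → no match
F → no match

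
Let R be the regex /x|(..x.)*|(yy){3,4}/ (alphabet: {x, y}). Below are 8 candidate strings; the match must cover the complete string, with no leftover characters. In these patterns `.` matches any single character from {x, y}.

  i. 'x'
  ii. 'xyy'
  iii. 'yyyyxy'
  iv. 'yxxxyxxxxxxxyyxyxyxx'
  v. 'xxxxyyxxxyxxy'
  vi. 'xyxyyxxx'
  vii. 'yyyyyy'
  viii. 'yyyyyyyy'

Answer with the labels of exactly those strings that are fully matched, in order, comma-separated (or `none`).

i → match
ii → no match
iii → no match
iv → match
v → no match
vi → match
vii → match
viii → match

i, iv, vi, vii, viii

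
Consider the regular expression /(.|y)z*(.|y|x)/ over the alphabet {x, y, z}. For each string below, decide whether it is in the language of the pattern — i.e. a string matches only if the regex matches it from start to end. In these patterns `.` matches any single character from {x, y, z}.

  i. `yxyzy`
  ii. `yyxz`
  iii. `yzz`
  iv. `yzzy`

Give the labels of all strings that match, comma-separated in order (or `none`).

iii, iv

i → no match
ii → no match
iii → match
iv → match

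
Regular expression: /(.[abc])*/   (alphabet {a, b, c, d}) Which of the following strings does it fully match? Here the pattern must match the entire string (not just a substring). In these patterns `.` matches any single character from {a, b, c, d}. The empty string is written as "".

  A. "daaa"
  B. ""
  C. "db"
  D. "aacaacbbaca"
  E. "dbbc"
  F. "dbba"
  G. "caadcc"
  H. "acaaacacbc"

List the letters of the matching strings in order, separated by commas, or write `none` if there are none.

A. "daaa" → match
B. "" → match
C. "db" → match
D. "aacaacbbaca" → no match
E. "dbbc" → match
F. "dbba" → match
G. "caadcc" → no match
H. "acaaacacbc" → match

A, B, C, E, F, H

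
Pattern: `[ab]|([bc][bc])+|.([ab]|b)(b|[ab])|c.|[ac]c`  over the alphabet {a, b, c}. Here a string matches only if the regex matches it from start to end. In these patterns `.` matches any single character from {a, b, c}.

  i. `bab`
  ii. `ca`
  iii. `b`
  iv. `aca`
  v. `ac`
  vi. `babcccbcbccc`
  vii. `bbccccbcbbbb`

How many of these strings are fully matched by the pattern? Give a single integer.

5

i. `bab` → match
ii. `ca` → match
iii. `b` → match
iv. `aca` → no match
v. `ac` → match
vi. `babcccbcbccc` → no match
vii. `bbccccbcbbbb` → match
Total matched: 5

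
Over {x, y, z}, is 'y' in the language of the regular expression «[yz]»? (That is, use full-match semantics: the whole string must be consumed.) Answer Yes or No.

Yes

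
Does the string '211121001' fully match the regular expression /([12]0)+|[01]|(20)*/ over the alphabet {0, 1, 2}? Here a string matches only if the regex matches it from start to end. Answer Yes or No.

No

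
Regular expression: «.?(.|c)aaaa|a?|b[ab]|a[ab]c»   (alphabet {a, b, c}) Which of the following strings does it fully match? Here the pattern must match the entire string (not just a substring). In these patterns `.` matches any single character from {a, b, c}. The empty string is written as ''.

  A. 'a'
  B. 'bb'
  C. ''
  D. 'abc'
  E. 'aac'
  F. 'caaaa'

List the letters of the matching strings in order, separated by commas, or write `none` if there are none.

A. 'a' → match
B. 'bb' → match
C. '' → match
D. 'abc' → match
E. 'aac' → match
F. 'caaaa' → match

A, B, C, D, E, F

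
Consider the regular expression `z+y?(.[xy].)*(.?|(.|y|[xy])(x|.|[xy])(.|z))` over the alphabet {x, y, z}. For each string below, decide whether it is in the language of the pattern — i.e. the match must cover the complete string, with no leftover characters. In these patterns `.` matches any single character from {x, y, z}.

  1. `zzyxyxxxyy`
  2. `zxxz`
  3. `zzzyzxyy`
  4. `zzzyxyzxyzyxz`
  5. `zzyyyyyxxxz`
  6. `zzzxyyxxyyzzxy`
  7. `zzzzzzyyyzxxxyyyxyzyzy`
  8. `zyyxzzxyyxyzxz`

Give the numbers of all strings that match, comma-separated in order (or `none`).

1, 2, 3, 4, 5, 6, 7, 8

1 → match
2 → match
3 → match
4 → match
5 → match
6 → match
7 → match
8 → match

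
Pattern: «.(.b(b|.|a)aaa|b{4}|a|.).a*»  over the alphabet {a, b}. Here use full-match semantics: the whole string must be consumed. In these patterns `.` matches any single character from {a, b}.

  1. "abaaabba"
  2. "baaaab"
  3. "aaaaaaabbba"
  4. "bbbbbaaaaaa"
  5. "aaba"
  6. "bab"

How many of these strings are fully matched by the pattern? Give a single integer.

1 → no match
2 → no match
3 → no match
4 → match
5 → match
6 → match
Total matched: 3

3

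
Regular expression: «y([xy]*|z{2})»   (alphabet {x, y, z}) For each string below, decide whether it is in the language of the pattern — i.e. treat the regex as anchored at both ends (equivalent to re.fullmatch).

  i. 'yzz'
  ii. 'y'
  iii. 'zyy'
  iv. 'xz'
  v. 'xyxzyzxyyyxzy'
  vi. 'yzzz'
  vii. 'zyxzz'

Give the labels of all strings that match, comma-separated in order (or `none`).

i, ii

i. 'yzz' → match
ii. 'y' → match
iii. 'zyy' → no match — must start with 'y'
iv. 'xz' → no match — must start with 'y'
v → no match — must start with 'y'
vi. 'yzzz' → no match
vii. 'zyxzz' → no match — must start with 'y'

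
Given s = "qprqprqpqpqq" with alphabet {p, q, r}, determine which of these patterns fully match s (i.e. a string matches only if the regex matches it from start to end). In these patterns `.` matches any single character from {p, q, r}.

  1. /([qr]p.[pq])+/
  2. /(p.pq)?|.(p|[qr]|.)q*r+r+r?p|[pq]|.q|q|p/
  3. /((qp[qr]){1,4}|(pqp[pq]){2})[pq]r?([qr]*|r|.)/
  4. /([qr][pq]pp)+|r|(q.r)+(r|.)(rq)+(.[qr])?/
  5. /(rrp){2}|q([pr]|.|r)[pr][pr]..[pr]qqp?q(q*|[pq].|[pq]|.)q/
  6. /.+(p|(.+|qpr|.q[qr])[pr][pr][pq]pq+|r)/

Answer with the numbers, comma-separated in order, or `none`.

3

1 → no match
2 → no match
3 → match
4 → no match
5 → no match
6 → no match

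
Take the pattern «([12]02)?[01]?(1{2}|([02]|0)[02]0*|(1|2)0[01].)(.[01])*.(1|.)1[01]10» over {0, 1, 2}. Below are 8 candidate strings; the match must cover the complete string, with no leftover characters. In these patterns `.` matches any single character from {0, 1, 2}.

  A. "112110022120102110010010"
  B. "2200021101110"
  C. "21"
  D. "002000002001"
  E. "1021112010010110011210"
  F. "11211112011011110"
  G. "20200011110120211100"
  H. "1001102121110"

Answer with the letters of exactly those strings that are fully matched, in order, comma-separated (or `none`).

A → no match
B → match
C. "21" → no match — must end with "10"
D. "002000002001" → no match — must end with "10"
E → no match
F → no match
G → no match — must end with "10"
H → no match

B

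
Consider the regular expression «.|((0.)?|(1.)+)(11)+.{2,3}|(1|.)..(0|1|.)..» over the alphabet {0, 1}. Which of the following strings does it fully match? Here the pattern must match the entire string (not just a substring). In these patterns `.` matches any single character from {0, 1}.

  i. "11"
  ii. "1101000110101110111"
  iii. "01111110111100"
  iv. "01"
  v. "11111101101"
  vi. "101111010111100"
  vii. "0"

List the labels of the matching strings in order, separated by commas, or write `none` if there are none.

vii

i. "11" → no match
ii → no match
iii → no match
iv. "01" → no match
v. "11111101101" → no match
vi → no match
vii. "0" → match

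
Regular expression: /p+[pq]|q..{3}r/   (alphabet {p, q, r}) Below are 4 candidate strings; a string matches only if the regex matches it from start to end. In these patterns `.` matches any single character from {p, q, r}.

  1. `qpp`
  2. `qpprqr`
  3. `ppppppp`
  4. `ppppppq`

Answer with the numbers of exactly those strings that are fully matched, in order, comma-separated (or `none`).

2, 3, 4

1 → no match
2 → match
3 → match
4 → match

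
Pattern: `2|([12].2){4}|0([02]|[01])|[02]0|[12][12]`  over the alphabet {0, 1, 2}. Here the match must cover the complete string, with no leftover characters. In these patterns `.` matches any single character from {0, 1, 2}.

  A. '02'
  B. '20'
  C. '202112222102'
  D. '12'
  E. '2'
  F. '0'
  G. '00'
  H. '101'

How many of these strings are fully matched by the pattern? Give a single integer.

6

A → match
B → match
C → match
D → match
E → match
F → no match
G → match
H → no match
Total matched: 6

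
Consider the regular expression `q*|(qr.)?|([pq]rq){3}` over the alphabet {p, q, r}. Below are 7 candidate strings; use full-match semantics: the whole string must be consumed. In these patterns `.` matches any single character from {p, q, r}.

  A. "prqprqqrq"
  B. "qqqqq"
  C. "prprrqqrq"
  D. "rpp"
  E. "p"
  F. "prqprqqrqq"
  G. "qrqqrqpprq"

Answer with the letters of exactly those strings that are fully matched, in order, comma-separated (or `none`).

A → match
B → match
C → no match
D → no match
E → no match
F → no match
G → no match

A, B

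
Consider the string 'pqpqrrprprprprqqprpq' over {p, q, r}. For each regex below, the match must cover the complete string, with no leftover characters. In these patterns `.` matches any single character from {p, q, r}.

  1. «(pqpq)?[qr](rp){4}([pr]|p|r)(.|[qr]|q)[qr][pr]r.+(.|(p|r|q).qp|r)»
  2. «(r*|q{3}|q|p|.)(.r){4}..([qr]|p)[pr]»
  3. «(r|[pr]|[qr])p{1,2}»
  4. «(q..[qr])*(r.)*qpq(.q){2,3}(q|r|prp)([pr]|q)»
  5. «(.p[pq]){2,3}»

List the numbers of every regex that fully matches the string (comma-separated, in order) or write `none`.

1 → match
2 → no match
3 → no match — must end with 'p'
4 → no match
5 → no match

1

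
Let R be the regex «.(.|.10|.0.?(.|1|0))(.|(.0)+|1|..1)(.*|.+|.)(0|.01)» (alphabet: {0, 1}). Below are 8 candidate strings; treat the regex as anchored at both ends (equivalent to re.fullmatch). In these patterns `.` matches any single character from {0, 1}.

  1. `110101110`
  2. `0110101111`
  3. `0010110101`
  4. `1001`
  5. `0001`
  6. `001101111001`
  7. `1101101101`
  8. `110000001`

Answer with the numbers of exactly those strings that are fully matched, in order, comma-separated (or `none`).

1. `110101110` → match
2. `0110101111` → no match
3. `0010110101` → match
4. `1001` → no match
5. `0001` → no match
6. `001101111001` → match
7. `1101101101` → match
8. `110000001` → match

1, 3, 6, 7, 8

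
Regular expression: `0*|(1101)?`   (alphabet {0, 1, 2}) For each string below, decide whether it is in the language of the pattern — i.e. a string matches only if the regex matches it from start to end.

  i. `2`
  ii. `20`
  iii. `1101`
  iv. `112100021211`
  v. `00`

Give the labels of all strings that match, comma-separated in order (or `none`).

i → no match
ii → no match
iii → match
iv → no match
v → match

iii, v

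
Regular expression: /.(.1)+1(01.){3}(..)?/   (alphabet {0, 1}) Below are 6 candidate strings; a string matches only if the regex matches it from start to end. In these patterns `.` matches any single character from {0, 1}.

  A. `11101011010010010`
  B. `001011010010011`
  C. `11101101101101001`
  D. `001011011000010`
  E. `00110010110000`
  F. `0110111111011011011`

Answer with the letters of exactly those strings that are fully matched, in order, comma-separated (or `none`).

A → match
B → match
C → match
D → no match
E → no match
F → match

A, B, C, F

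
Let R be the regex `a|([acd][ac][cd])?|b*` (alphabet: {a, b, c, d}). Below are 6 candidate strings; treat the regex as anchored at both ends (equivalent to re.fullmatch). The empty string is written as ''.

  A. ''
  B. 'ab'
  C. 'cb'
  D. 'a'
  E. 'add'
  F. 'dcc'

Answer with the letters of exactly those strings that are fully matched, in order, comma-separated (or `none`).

A, D, F

A → match
B → no match
C → no match
D → match
E → no match
F → match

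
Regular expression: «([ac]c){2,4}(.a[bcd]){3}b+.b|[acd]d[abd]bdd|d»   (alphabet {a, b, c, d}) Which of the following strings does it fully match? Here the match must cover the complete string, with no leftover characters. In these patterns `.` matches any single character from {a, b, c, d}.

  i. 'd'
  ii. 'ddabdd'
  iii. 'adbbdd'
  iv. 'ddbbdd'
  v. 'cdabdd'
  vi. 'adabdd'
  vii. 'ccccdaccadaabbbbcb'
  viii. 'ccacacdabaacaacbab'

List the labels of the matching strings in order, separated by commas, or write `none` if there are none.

i. 'd' → match
ii. 'ddabdd' → match
iii. 'adbbdd' → match
iv. 'ddbbdd' → match
v. 'cdabdd' → match
vi. 'adabdd' → match
vii → match
viii → match

i, ii, iii, iv, v, vi, vii, viii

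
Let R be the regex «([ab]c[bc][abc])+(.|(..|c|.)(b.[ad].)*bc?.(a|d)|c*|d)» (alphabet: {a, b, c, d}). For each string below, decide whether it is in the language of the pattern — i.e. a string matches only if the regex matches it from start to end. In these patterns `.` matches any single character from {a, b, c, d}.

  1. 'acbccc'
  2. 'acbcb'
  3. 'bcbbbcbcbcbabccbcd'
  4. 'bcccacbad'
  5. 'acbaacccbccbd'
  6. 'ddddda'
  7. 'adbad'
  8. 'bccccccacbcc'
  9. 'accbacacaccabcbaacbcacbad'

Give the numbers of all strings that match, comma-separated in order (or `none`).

1, 2, 4, 5

1. 'acbccc' → match
2. 'acbcb' → match
3 → no match
4. 'bcccacbad' → match
5 → match
6. 'ddddda' → no match
7. 'adbad' → no match
8. 'bccccccacbcc' → no match
9 → no match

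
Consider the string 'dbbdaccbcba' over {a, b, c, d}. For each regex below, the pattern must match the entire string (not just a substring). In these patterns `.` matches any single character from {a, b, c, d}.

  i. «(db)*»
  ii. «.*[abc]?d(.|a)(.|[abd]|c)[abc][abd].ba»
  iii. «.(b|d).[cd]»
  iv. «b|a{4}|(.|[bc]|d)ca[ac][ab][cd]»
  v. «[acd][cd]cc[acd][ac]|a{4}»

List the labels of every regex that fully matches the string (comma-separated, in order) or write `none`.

ii

i → no match
ii → match
iii → no match
iv → no match
v → no match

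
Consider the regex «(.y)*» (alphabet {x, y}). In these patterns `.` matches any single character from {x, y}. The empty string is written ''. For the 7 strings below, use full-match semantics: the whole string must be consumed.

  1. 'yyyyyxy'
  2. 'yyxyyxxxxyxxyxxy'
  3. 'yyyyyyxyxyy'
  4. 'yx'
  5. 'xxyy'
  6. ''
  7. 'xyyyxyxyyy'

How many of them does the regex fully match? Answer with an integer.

2

1. 'yyyyyxy' → no match
2 → no match
3. 'yyyyyyxyxyy' → no match
4. 'yx' → no match
5. 'xxyy' → no match
6. '' → match
7. 'xyyyxyxyyy' → match
Total matched: 2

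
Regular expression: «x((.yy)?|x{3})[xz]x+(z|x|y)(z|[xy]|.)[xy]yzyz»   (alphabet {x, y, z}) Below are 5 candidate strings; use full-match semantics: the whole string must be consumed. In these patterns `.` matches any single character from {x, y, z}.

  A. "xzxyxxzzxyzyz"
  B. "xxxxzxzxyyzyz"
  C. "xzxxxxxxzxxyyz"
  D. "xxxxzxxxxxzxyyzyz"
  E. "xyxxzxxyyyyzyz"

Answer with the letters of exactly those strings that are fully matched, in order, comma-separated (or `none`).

A → no match
B → match
C → no match — must end with "yzyz"
D → match
E → no match

B, D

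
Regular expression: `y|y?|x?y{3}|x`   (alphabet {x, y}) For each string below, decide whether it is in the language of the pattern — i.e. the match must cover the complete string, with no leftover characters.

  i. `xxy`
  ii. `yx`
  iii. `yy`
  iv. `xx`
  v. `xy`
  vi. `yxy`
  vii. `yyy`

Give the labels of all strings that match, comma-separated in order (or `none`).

i. `xxy` → no match
ii. `yx` → no match
iii. `yy` → no match
iv. `xx` → no match
v. `xy` → no match
vi. `yxy` → no match
vii. `yyy` → match

vii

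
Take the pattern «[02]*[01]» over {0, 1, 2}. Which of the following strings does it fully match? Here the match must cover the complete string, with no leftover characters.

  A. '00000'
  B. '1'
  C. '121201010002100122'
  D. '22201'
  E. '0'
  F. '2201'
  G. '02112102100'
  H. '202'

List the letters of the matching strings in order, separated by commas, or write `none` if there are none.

A → match
B → match
C → no match
D → match
E → match
F → match
G → no match
H → no match

A, B, D, E, F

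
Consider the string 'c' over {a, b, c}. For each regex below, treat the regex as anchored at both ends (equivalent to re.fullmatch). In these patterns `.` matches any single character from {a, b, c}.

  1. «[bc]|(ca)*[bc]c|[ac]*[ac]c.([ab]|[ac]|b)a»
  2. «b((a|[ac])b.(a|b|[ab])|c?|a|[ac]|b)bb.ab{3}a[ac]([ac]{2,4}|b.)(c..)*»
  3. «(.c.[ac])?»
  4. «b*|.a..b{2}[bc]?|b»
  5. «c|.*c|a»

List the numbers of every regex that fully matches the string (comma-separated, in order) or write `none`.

1, 5

1 → match
2 → no match — must start with 'b'
3 → no match
4 → no match
5 → match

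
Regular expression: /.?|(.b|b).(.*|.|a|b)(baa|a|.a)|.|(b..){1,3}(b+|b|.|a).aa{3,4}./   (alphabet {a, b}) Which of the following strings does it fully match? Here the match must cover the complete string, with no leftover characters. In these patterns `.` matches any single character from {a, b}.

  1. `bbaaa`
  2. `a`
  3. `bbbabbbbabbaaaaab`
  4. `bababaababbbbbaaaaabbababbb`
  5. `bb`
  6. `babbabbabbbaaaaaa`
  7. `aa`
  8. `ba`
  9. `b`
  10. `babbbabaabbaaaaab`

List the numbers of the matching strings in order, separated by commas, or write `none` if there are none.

1. `bbaaa` → match
2. `a` → match
3 → no match
4 → no match
5. `bb` → no match
6 → match
7. `aa` → no match
8. `ba` → no match
9. `b` → match
10 → match

1, 2, 6, 9, 10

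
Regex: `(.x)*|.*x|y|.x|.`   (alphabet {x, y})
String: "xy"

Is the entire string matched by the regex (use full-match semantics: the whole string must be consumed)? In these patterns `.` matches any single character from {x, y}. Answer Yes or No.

No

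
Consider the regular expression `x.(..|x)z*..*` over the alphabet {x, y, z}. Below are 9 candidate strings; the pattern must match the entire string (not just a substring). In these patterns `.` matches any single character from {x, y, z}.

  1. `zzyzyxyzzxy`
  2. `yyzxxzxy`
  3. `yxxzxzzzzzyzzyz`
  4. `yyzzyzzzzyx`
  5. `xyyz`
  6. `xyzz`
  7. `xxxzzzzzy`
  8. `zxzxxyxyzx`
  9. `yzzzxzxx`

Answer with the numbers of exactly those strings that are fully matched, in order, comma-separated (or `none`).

1 → no match — must start with `x`
2 → no match — must start with `x`
3 → no match — must start with `x`
4 → no match — must start with `x`
5 → no match
6 → no match
7 → match
8 → no match — must start with `x`
9 → no match — must start with `x`

7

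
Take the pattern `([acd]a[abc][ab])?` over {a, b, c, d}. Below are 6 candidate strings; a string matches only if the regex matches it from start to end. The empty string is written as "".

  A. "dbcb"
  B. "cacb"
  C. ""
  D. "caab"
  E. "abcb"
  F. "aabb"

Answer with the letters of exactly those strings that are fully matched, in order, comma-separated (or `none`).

B, C, D, F

A → no match
B → match
C → match
D → match
E → no match
F → match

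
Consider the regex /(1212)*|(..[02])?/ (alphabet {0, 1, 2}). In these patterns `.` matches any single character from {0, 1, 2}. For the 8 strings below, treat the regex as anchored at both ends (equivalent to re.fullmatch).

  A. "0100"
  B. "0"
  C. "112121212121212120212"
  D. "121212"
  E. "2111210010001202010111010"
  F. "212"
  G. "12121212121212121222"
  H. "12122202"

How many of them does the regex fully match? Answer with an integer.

A → no match
B → no match
C → no match
D → no match
E → no match
F → match
G → no match
H → no match
Total matched: 1

1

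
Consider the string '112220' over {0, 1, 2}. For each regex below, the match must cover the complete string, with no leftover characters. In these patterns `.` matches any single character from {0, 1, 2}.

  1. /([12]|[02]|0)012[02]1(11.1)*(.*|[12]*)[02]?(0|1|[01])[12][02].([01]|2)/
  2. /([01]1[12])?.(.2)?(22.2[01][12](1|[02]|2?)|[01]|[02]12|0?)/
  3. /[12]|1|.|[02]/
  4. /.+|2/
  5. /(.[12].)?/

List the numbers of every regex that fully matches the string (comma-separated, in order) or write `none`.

1 → no match
2 → no match
3 → no match
4 → match
5 → no match

4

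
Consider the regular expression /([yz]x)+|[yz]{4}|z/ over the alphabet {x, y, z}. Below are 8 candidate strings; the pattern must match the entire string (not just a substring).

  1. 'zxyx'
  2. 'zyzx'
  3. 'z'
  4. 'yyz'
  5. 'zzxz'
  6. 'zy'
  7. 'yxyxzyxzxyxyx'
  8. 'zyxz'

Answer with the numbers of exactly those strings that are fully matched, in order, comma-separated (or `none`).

1, 3

1 → match
2 → no match
3 → match
4 → no match
5 → no match
6 → no match
7 → no match
8 → no match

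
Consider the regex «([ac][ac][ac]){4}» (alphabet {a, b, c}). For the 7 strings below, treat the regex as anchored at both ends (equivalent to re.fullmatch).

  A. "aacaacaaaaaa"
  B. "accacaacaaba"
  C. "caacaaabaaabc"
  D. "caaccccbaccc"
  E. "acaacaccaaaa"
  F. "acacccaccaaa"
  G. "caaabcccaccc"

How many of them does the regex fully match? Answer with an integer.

3

A → match
B → no match
C → no match
D → no match
E → match
F → match
G → no match
Total matched: 3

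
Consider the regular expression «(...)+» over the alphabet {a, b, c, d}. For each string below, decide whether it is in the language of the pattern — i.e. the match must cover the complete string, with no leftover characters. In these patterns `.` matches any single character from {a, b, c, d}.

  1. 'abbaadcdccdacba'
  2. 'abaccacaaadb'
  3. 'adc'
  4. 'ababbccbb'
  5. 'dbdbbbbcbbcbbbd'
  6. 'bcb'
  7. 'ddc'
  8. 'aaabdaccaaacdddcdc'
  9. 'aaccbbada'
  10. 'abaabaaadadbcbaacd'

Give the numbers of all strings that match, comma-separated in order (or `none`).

1, 2, 3, 4, 5, 6, 7, 8, 9, 10

1 → match
2 → match
3 → match
4 → match
5 → match
6 → match
7 → match
8 → match
9 → match
10 → match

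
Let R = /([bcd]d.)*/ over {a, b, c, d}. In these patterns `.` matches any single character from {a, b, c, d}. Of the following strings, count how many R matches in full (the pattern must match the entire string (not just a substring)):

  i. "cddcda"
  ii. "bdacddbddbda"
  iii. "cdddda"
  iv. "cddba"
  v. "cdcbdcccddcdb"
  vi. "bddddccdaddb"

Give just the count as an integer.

4

i. "cddcda" → match
ii. "bdacddbddbda" → match
iii. "cdddda" → match
iv. "cddba" → no match
v → no match
vi. "bddddccdaddb" → match
Total matched: 4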